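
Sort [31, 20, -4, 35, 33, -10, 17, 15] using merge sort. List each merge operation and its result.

Divide and conquer:
  Merge [31] + [20] -> [20, 31]
  Merge [-4] + [35] -> [-4, 35]
  Merge [20, 31] + [-4, 35] -> [-4, 20, 31, 35]
  Merge [33] + [-10] -> [-10, 33]
  Merge [17] + [15] -> [15, 17]
  Merge [-10, 33] + [15, 17] -> [-10, 15, 17, 33]
  Merge [-4, 20, 31, 35] + [-10, 15, 17, 33] -> [-10, -4, 15, 17, 20, 31, 33, 35]


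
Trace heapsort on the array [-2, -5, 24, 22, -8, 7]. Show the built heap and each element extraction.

Build heap: [24, 22, 7, -5, -8, -2]
Extract 24: [22, -2, 7, -5, -8, 24]
Extract 22: [7, -2, -8, -5, 22, 24]
Extract 7: [-2, -5, -8, 7, 22, 24]
Extract -2: [-5, -8, -2, 7, 22, 24]
Extract -5: [-8, -5, -2, 7, 22, 24]


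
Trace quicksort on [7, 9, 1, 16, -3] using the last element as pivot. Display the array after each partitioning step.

Partition 1: pivot=-3 at index 0 -> [-3, 9, 1, 16, 7]
Partition 2: pivot=7 at index 2 -> [-3, 1, 7, 16, 9]
Partition 3: pivot=9 at index 3 -> [-3, 1, 7, 9, 16]


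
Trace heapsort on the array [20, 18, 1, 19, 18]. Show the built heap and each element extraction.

Build heap: [20, 19, 1, 18, 18]
Extract 20: [19, 18, 1, 18, 20]
Extract 19: [18, 18, 1, 19, 20]
Extract 18: [18, 1, 18, 19, 20]
Extract 18: [1, 18, 18, 19, 20]


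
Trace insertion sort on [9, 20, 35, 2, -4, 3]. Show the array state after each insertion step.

First element 9 is already 'sorted'
Insert 20: shifted 0 elements -> [9, 20, 35, 2, -4, 3]
Insert 35: shifted 0 elements -> [9, 20, 35, 2, -4, 3]
Insert 2: shifted 3 elements -> [2, 9, 20, 35, -4, 3]
Insert -4: shifted 4 elements -> [-4, 2, 9, 20, 35, 3]
Insert 3: shifted 3 elements -> [-4, 2, 3, 9, 20, 35]


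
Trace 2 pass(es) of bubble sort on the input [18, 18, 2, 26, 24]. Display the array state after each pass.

After pass 1: [18, 2, 18, 24, 26] (2 swaps)
After pass 2: [2, 18, 18, 24, 26] (1 swaps)
Total swaps: 3


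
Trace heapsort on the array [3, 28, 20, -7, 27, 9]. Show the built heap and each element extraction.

Build heap: [28, 27, 20, -7, 3, 9]
Extract 28: [27, 9, 20, -7, 3, 28]
Extract 27: [20, 9, 3, -7, 27, 28]
Extract 20: [9, -7, 3, 20, 27, 28]
Extract 9: [3, -7, 9, 20, 27, 28]
Extract 3: [-7, 3, 9, 20, 27, 28]


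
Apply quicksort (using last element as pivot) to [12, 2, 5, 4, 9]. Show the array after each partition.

Partition 1: pivot=9 at index 3 -> [2, 5, 4, 9, 12]
Partition 2: pivot=4 at index 1 -> [2, 4, 5, 9, 12]


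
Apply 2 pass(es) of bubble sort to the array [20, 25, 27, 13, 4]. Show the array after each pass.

After pass 1: [20, 25, 13, 4, 27] (2 swaps)
After pass 2: [20, 13, 4, 25, 27] (2 swaps)
Total swaps: 4


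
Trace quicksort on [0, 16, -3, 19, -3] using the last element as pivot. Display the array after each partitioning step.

Partition 1: pivot=-3 at index 1 -> [-3, -3, 0, 19, 16]
Partition 2: pivot=16 at index 3 -> [-3, -3, 0, 16, 19]


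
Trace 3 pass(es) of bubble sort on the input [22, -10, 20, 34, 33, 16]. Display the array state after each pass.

After pass 1: [-10, 20, 22, 33, 16, 34] (4 swaps)
After pass 2: [-10, 20, 22, 16, 33, 34] (1 swaps)
After pass 3: [-10, 20, 16, 22, 33, 34] (1 swaps)
Total swaps: 6


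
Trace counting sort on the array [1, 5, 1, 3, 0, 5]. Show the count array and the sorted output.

Count array: [1, 2, 0, 1, 0, 2]
(count[i] = number of elements equal to i)
Cumulative count: [1, 3, 3, 4, 4, 6]
Sorted: [0, 1, 1, 3, 5, 5]


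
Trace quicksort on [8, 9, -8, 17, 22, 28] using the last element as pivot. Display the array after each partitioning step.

Partition 1: pivot=28 at index 5 -> [8, 9, -8, 17, 22, 28]
Partition 2: pivot=22 at index 4 -> [8, 9, -8, 17, 22, 28]
Partition 3: pivot=17 at index 3 -> [8, 9, -8, 17, 22, 28]
Partition 4: pivot=-8 at index 0 -> [-8, 9, 8, 17, 22, 28]
Partition 5: pivot=8 at index 1 -> [-8, 8, 9, 17, 22, 28]


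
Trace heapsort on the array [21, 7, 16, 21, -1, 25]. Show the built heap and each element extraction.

Build heap: [25, 21, 21, 7, -1, 16]
Extract 25: [21, 16, 21, 7, -1, 25]
Extract 21: [21, 16, -1, 7, 21, 25]
Extract 21: [16, 7, -1, 21, 21, 25]
Extract 16: [7, -1, 16, 21, 21, 25]
Extract 7: [-1, 7, 16, 21, 21, 25]


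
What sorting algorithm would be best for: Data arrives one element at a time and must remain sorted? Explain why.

Best choice: Insertion sort
Reason: Insertion sort naturally handles online/streaming input by inserting each new element into sorted position


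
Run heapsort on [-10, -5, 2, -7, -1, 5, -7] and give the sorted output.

Build heap: [5, -1, 2, -7, -5, -10, -7]
Extract 5: [2, -1, -7, -7, -5, -10, 5]
Extract 2: [-1, -5, -7, -7, -10, 2, 5]
Extract -1: [-5, -7, -7, -10, -1, 2, 5]
Extract -5: [-7, -10, -7, -5, -1, 2, 5]
Extract -7: [-7, -10, -7, -5, -1, 2, 5]
Extract -7: [-10, -7, -7, -5, -1, 2, 5]


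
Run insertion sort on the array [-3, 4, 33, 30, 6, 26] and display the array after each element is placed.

First element -3 is already 'sorted'
Insert 4: shifted 0 elements -> [-3, 4, 33, 30, 6, 26]
Insert 33: shifted 0 elements -> [-3, 4, 33, 30, 6, 26]
Insert 30: shifted 1 elements -> [-3, 4, 30, 33, 6, 26]
Insert 6: shifted 2 elements -> [-3, 4, 6, 30, 33, 26]
Insert 26: shifted 2 elements -> [-3, 4, 6, 26, 30, 33]


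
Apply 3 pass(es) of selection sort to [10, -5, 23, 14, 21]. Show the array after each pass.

Pass 1: Select minimum -5 at index 1, swap -> [-5, 10, 23, 14, 21]
Pass 2: Select minimum 10 at index 1, swap -> [-5, 10, 23, 14, 21]
Pass 3: Select minimum 14 at index 3, swap -> [-5, 10, 14, 23, 21]


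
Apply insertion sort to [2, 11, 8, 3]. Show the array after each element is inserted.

First element 2 is already 'sorted'
Insert 11: shifted 0 elements -> [2, 11, 8, 3]
Insert 8: shifted 1 elements -> [2, 8, 11, 3]
Insert 3: shifted 2 elements -> [2, 3, 8, 11]


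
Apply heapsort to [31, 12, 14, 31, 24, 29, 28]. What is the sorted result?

Build heap: [31, 31, 29, 12, 24, 14, 28]
Extract 31: [31, 28, 29, 12, 24, 14, 31]
Extract 31: [29, 28, 14, 12, 24, 31, 31]
Extract 29: [28, 24, 14, 12, 29, 31, 31]
Extract 28: [24, 12, 14, 28, 29, 31, 31]
Extract 24: [14, 12, 24, 28, 29, 31, 31]
Extract 14: [12, 14, 24, 28, 29, 31, 31]


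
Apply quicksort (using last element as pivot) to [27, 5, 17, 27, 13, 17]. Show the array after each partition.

Partition 1: pivot=17 at index 3 -> [5, 17, 13, 17, 27, 27]
Partition 2: pivot=13 at index 1 -> [5, 13, 17, 17, 27, 27]
Partition 3: pivot=27 at index 5 -> [5, 13, 17, 17, 27, 27]


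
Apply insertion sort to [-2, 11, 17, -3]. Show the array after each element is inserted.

First element -2 is already 'sorted'
Insert 11: shifted 0 elements -> [-2, 11, 17, -3]
Insert 17: shifted 0 elements -> [-2, 11, 17, -3]
Insert -3: shifted 3 elements -> [-3, -2, 11, 17]


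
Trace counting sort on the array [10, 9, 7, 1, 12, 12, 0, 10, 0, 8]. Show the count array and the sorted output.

Count array: [2, 1, 0, 0, 0, 0, 0, 1, 1, 1, 2, 0, 2]
(count[i] = number of elements equal to i)
Cumulative count: [2, 3, 3, 3, 3, 3, 3, 4, 5, 6, 8, 8, 10]
Sorted: [0, 0, 1, 7, 8, 9, 10, 10, 12, 12]


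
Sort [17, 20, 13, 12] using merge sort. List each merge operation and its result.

Divide and conquer:
  Merge [17] + [20] -> [17, 20]
  Merge [13] + [12] -> [12, 13]
  Merge [17, 20] + [12, 13] -> [12, 13, 17, 20]


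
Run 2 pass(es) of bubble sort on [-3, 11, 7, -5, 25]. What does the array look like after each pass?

After pass 1: [-3, 7, -5, 11, 25] (2 swaps)
After pass 2: [-3, -5, 7, 11, 25] (1 swaps)
Total swaps: 3


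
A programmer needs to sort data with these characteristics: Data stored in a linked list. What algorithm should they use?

Best choice: Merge sort
Reason: Merge sort doesn't require random access; can be done in O(1) extra space for linked lists


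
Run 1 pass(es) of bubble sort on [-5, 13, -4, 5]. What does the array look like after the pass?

After pass 1: [-5, -4, 5, 13] (2 swaps)
Total swaps: 2


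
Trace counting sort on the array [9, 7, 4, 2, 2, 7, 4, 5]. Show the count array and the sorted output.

Count array: [0, 0, 2, 0, 2, 1, 0, 2, 0, 1]
(count[i] = number of elements equal to i)
Cumulative count: [0, 0, 2, 2, 4, 5, 5, 7, 7, 8]
Sorted: [2, 2, 4, 4, 5, 7, 7, 9]


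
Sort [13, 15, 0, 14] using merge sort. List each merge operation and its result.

Divide and conquer:
  Merge [13] + [15] -> [13, 15]
  Merge [0] + [14] -> [0, 14]
  Merge [13, 15] + [0, 14] -> [0, 13, 14, 15]


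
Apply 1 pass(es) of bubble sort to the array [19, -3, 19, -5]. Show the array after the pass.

After pass 1: [-3, 19, -5, 19] (2 swaps)
Total swaps: 2


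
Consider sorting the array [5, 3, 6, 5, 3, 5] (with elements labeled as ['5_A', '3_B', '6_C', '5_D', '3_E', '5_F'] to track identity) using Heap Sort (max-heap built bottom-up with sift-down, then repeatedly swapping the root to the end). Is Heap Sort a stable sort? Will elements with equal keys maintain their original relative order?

Trace Heap Sort on the labeled array (the key is the number; the letter only tracks identity):
  Build max-heap: [6_C, 5_D, 5_A, 3_B, 3_E, 5_F]
  Swap root 6_C to index 5, re-heapify first 5 -> [5_F, 5_D, 5_A, 3_B, 3_E, 6_C]
  Swap root 5_F to index 4, re-heapify first 4 -> [5_D, 3_E, 5_A, 3_B, 5_F, 6_C]
  Swap root 5_D to index 3, re-heapify first 3 -> [5_A, 3_E, 3_B, 5_D, 5_F, 6_C]
  Swap root 5_A to index 2, re-heapify first 2 -> [3_B, 3_E, 5_A, 5_D, 5_F, 6_C]
  Swap root 3_B to index 1, re-heapify first 1 -> [3_E, 3_B, 5_A, 5_D, 5_F, 6_C]
Final order: [3_E, 3_B, 5_A, 5_D, 5_F, 6_C]
Equal keys:
  value 3: originally 3_B, 3_E; after sorting 3_E, 3_B -> order changed
  value 5: originally 5_A, 5_D, 5_F; after sorting 5_A, 5_D, 5_F -> order preserved
Equal keys were reordered, so Heap Sort is not stable: heap construction and root-to-end swaps move elements without regard to the original order of equal keys. (One such input is enough; an unstable sort may happen to preserve order on other inputs, but it gives no guarantee.)
Answer: Not stable


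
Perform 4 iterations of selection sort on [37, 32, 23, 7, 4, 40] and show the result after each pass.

Pass 1: Select minimum 4 at index 4, swap -> [4, 32, 23, 7, 37, 40]
Pass 2: Select minimum 7 at index 3, swap -> [4, 7, 23, 32, 37, 40]
Pass 3: Select minimum 23 at index 2, swap -> [4, 7, 23, 32, 37, 40]
Pass 4: Select minimum 32 at index 3, swap -> [4, 7, 23, 32, 37, 40]


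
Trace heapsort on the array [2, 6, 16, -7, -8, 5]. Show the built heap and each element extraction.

Build heap: [16, 6, 5, -7, -8, 2]
Extract 16: [6, 2, 5, -7, -8, 16]
Extract 6: [5, 2, -8, -7, 6, 16]
Extract 5: [2, -7, -8, 5, 6, 16]
Extract 2: [-7, -8, 2, 5, 6, 16]
Extract -7: [-8, -7, 2, 5, 6, 16]


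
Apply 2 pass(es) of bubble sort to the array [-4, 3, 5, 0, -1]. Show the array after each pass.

After pass 1: [-4, 3, 0, -1, 5] (2 swaps)
After pass 2: [-4, 0, -1, 3, 5] (2 swaps)
Total swaps: 4


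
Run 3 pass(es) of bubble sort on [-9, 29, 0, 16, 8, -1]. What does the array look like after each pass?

After pass 1: [-9, 0, 16, 8, -1, 29] (4 swaps)
After pass 2: [-9, 0, 8, -1, 16, 29] (2 swaps)
After pass 3: [-9, 0, -1, 8, 16, 29] (1 swaps)
Total swaps: 7


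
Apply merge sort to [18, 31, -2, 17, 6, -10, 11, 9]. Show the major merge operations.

Divide and conquer:
  Merge [18] + [31] -> [18, 31]
  Merge [-2] + [17] -> [-2, 17]
  Merge [18, 31] + [-2, 17] -> [-2, 17, 18, 31]
  Merge [6] + [-10] -> [-10, 6]
  Merge [11] + [9] -> [9, 11]
  Merge [-10, 6] + [9, 11] -> [-10, 6, 9, 11]
  Merge [-2, 17, 18, 31] + [-10, 6, 9, 11] -> [-10, -2, 6, 9, 11, 17, 18, 31]


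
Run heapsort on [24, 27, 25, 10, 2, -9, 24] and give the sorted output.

Build heap: [27, 24, 25, 10, 2, -9, 24]
Extract 27: [25, 24, 24, 10, 2, -9, 27]
Extract 25: [24, 10, 24, -9, 2, 25, 27]
Extract 24: [24, 10, 2, -9, 24, 25, 27]
Extract 24: [10, -9, 2, 24, 24, 25, 27]
Extract 10: [2, -9, 10, 24, 24, 25, 27]
Extract 2: [-9, 2, 10, 24, 24, 25, 27]


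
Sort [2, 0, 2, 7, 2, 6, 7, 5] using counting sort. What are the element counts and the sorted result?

Count array: [1, 0, 3, 0, 0, 1, 1, 2]
(count[i] = number of elements equal to i)
Cumulative count: [1, 1, 4, 4, 4, 5, 6, 8]
Sorted: [0, 2, 2, 2, 5, 6, 7, 7]


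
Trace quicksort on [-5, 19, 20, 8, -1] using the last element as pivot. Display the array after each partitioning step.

Partition 1: pivot=-1 at index 1 -> [-5, -1, 20, 8, 19]
Partition 2: pivot=19 at index 3 -> [-5, -1, 8, 19, 20]


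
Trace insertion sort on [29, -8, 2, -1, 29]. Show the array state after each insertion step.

First element 29 is already 'sorted'
Insert -8: shifted 1 elements -> [-8, 29, 2, -1, 29]
Insert 2: shifted 1 elements -> [-8, 2, 29, -1, 29]
Insert -1: shifted 2 elements -> [-8, -1, 2, 29, 29]
Insert 29: shifted 0 elements -> [-8, -1, 2, 29, 29]


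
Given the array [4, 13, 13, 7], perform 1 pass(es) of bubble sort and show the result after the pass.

After pass 1: [4, 13, 7, 13] (1 swaps)
Total swaps: 1


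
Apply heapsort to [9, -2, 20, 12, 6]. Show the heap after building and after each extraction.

Build heap: [20, 12, 9, -2, 6]
Extract 20: [12, 6, 9, -2, 20]
Extract 12: [9, 6, -2, 12, 20]
Extract 9: [6, -2, 9, 12, 20]
Extract 6: [-2, 6, 9, 12, 20]


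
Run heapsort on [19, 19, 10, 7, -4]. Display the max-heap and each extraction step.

Build heap: [19, 19, 10, 7, -4]
Extract 19: [19, 7, 10, -4, 19]
Extract 19: [10, 7, -4, 19, 19]
Extract 10: [7, -4, 10, 19, 19]
Extract 7: [-4, 7, 10, 19, 19]


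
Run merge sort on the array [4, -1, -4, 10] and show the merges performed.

Divide and conquer:
  Merge [4] + [-1] -> [-1, 4]
  Merge [-4] + [10] -> [-4, 10]
  Merge [-1, 4] + [-4, 10] -> [-4, -1, 4, 10]


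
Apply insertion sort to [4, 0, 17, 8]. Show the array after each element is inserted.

First element 4 is already 'sorted'
Insert 0: shifted 1 elements -> [0, 4, 17, 8]
Insert 17: shifted 0 elements -> [0, 4, 17, 8]
Insert 8: shifted 1 elements -> [0, 4, 8, 17]


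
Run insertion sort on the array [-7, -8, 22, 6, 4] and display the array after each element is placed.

First element -7 is already 'sorted'
Insert -8: shifted 1 elements -> [-8, -7, 22, 6, 4]
Insert 22: shifted 0 elements -> [-8, -7, 22, 6, 4]
Insert 6: shifted 1 elements -> [-8, -7, 6, 22, 4]
Insert 4: shifted 2 elements -> [-8, -7, 4, 6, 22]


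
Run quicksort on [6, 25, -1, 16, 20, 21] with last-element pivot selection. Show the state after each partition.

Partition 1: pivot=21 at index 4 -> [6, -1, 16, 20, 21, 25]
Partition 2: pivot=20 at index 3 -> [6, -1, 16, 20, 21, 25]
Partition 3: pivot=16 at index 2 -> [6, -1, 16, 20, 21, 25]
Partition 4: pivot=-1 at index 0 -> [-1, 6, 16, 20, 21, 25]


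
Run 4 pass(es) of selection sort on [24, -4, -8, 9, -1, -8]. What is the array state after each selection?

Pass 1: Select minimum -8 at index 2, swap -> [-8, -4, 24, 9, -1, -8]
Pass 2: Select minimum -8 at index 5, swap -> [-8, -8, 24, 9, -1, -4]
Pass 3: Select minimum -4 at index 5, swap -> [-8, -8, -4, 9, -1, 24]
Pass 4: Select minimum -1 at index 4, swap -> [-8, -8, -4, -1, 9, 24]


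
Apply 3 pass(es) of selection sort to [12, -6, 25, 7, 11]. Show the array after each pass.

Pass 1: Select minimum -6 at index 1, swap -> [-6, 12, 25, 7, 11]
Pass 2: Select minimum 7 at index 3, swap -> [-6, 7, 25, 12, 11]
Pass 3: Select minimum 11 at index 4, swap -> [-6, 7, 11, 12, 25]


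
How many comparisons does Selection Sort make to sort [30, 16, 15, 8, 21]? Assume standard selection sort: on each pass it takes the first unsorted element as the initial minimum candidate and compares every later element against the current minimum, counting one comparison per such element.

Pass 1: scan indices 1..4 for the minimum = 4 comparison(s); min is 8, place at index 0 -> [8, 16, 15, 30, 21]
Pass 2: scan indices 2..4 for the minimum = 3 comparison(s); min is 15, place at index 1 -> [8, 15, 16, 30, 21]
Pass 3: scan indices 3..4 for the minimum = 2 comparison(s); min is 16, place at index 2 -> [8, 15, 16, 30, 21]
Pass 4: scan indices 4..4 for the minimum = 1 comparison(s); min is 21, place at index 3 -> [8, 15, 16, 21, 30]
Selection sort always scans the whole unsorted suffix, so the count is (n-1) + (n-2) + ... + 1 = n(n-1)/2 = 5*4/2 = 10 regardless of the input order.
Total comparisons: 4 + 3 + 2 + 1 = 10


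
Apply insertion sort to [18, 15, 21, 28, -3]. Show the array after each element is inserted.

First element 18 is already 'sorted'
Insert 15: shifted 1 elements -> [15, 18, 21, 28, -3]
Insert 21: shifted 0 elements -> [15, 18, 21, 28, -3]
Insert 28: shifted 0 elements -> [15, 18, 21, 28, -3]
Insert -3: shifted 4 elements -> [-3, 15, 18, 21, 28]


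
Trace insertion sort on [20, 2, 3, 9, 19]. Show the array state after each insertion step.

First element 20 is already 'sorted'
Insert 2: shifted 1 elements -> [2, 20, 3, 9, 19]
Insert 3: shifted 1 elements -> [2, 3, 20, 9, 19]
Insert 9: shifted 1 elements -> [2, 3, 9, 20, 19]
Insert 19: shifted 1 elements -> [2, 3, 9, 19, 20]


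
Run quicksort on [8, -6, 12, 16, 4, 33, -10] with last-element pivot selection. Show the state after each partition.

Partition 1: pivot=-10 at index 0 -> [-10, -6, 12, 16, 4, 33, 8]
Partition 2: pivot=8 at index 3 -> [-10, -6, 4, 8, 12, 33, 16]
Partition 3: pivot=4 at index 2 -> [-10, -6, 4, 8, 12, 33, 16]
Partition 4: pivot=16 at index 5 -> [-10, -6, 4, 8, 12, 16, 33]


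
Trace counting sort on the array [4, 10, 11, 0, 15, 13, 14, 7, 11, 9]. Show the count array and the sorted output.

Count array: [1, 0, 0, 0, 1, 0, 0, 1, 0, 1, 1, 2, 0, 1, 1, 1]
(count[i] = number of elements equal to i)
Cumulative count: [1, 1, 1, 1, 2, 2, 2, 3, 3, 4, 5, 7, 7, 8, 9, 10]
Sorted: [0, 4, 7, 9, 10, 11, 11, 13, 14, 15]


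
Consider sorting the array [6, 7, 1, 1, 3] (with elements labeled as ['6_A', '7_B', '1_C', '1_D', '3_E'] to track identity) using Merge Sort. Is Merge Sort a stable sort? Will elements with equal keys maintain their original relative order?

Trace Merge Sort on the labeled array (the key is the number; the letter only tracks identity):
  Merge [6_A] + [7_B] -> [6_A, 7_B]
  Merge [1_D] + [3_E] -> [1_D, 3_E]
  Merge [1_C] + [1_D, 3_E] -> [1_C, 1_D, 3_E]
  Merge [6_A, 7_B] + [1_C, 1_D, 3_E] -> [1_C, 1_D, 3_E, 6_A, 7_B]
Final order: [1_C, 1_D, 3_E, 6_A, 7_B]
Equal keys:
  value 1: originally 1_C, 1_D; after sorting 1_C, 1_D -> order preserved
All equal keys kept their original relative order. Merge Sort is stable: when the heads of the two halves are equal the merge takes from the left half first.
Answer: Stable


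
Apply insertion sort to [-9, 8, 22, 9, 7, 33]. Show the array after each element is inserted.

First element -9 is already 'sorted'
Insert 8: shifted 0 elements -> [-9, 8, 22, 9, 7, 33]
Insert 22: shifted 0 elements -> [-9, 8, 22, 9, 7, 33]
Insert 9: shifted 1 elements -> [-9, 8, 9, 22, 7, 33]
Insert 7: shifted 3 elements -> [-9, 7, 8, 9, 22, 33]
Insert 33: shifted 0 elements -> [-9, 7, 8, 9, 22, 33]


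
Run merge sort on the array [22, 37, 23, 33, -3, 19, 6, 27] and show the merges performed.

Divide and conquer:
  Merge [22] + [37] -> [22, 37]
  Merge [23] + [33] -> [23, 33]
  Merge [22, 37] + [23, 33] -> [22, 23, 33, 37]
  Merge [-3] + [19] -> [-3, 19]
  Merge [6] + [27] -> [6, 27]
  Merge [-3, 19] + [6, 27] -> [-3, 6, 19, 27]
  Merge [22, 23, 33, 37] + [-3, 6, 19, 27] -> [-3, 6, 19, 22, 23, 27, 33, 37]


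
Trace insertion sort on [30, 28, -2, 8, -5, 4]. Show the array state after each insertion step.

First element 30 is already 'sorted'
Insert 28: shifted 1 elements -> [28, 30, -2, 8, -5, 4]
Insert -2: shifted 2 elements -> [-2, 28, 30, 8, -5, 4]
Insert 8: shifted 2 elements -> [-2, 8, 28, 30, -5, 4]
Insert -5: shifted 4 elements -> [-5, -2, 8, 28, 30, 4]
Insert 4: shifted 3 elements -> [-5, -2, 4, 8, 28, 30]


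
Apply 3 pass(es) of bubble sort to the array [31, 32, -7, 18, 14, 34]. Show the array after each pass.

After pass 1: [31, -7, 18, 14, 32, 34] (3 swaps)
After pass 2: [-7, 18, 14, 31, 32, 34] (3 swaps)
After pass 3: [-7, 14, 18, 31, 32, 34] (1 swaps)
Total swaps: 7


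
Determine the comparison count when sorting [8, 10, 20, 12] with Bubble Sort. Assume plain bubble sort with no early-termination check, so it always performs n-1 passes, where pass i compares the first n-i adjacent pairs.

Pass 1: compare adjacent pairs (0,1)..(2,3) = 3 comparison(s), 1 swap(s) -> [8, 10, 12, 20]
Pass 2: compare adjacent pairs (0,1)..(1,2) = 2 comparison(s), 0 swap(s) -> [8, 10, 12, 20]
Pass 3: compare adjacent pairs (0,1)..(0,1) = 1 comparison(s), 0 swap(s) -> [8, 10, 12, 20]
Total comparisons: 3 + 2 + 1 = 6


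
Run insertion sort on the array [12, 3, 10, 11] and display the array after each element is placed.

First element 12 is already 'sorted'
Insert 3: shifted 1 elements -> [3, 12, 10, 11]
Insert 10: shifted 1 elements -> [3, 10, 12, 11]
Insert 11: shifted 1 elements -> [3, 10, 11, 12]


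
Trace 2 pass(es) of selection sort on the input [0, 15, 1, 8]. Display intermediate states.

Pass 1: Select minimum 0 at index 0, swap -> [0, 15, 1, 8]
Pass 2: Select minimum 1 at index 2, swap -> [0, 1, 15, 8]


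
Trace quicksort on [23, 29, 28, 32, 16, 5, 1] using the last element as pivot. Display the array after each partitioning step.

Partition 1: pivot=1 at index 0 -> [1, 29, 28, 32, 16, 5, 23]
Partition 2: pivot=23 at index 3 -> [1, 16, 5, 23, 29, 28, 32]
Partition 3: pivot=5 at index 1 -> [1, 5, 16, 23, 29, 28, 32]
Partition 4: pivot=32 at index 6 -> [1, 5, 16, 23, 29, 28, 32]
Partition 5: pivot=28 at index 4 -> [1, 5, 16, 23, 28, 29, 32]


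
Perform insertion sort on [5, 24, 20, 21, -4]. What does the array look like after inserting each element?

First element 5 is already 'sorted'
Insert 24: shifted 0 elements -> [5, 24, 20, 21, -4]
Insert 20: shifted 1 elements -> [5, 20, 24, 21, -4]
Insert 21: shifted 1 elements -> [5, 20, 21, 24, -4]
Insert -4: shifted 4 elements -> [-4, 5, 20, 21, 24]


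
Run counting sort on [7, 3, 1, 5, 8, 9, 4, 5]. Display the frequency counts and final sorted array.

Count array: [0, 1, 0, 1, 1, 2, 0, 1, 1, 1]
(count[i] = number of elements equal to i)
Cumulative count: [0, 1, 1, 2, 3, 5, 5, 6, 7, 8]
Sorted: [1, 3, 4, 5, 5, 7, 8, 9]


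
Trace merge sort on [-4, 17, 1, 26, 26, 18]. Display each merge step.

Divide and conquer:
  Merge [17] + [1] -> [1, 17]
  Merge [-4] + [1, 17] -> [-4, 1, 17]
  Merge [26] + [18] -> [18, 26]
  Merge [26] + [18, 26] -> [18, 26, 26]
  Merge [-4, 1, 17] + [18, 26, 26] -> [-4, 1, 17, 18, 26, 26]


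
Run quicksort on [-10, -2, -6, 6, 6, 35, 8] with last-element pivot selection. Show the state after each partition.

Partition 1: pivot=8 at index 5 -> [-10, -2, -6, 6, 6, 8, 35]
Partition 2: pivot=6 at index 4 -> [-10, -2, -6, 6, 6, 8, 35]
Partition 3: pivot=6 at index 3 -> [-10, -2, -6, 6, 6, 8, 35]
Partition 4: pivot=-6 at index 1 -> [-10, -6, -2, 6, 6, 8, 35]


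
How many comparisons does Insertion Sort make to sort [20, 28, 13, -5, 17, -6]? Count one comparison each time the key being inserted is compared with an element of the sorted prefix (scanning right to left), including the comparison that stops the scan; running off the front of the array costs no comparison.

Insert 28: 20 <= 28 (stop) = 1 comparison(s) -> [20, 28, 13, -5, 17, -6]
Insert 13: 28 > 13 (shift), 20 > 13 (shift), reached front = 2 comparison(s) -> [13, 20, 28, -5, 17, -6]
Insert -5: 28 > -5 (shift), 20 > -5 (shift), 13 > -5 (shift), reached front = 3 comparison(s) -> [-5, 13, 20, 28, 17, -6]
Insert 17: 28 > 17 (shift), 20 > 17 (shift), 13 <= 17 (stop) = 3 comparison(s) -> [-5, 13, 17, 20, 28, -6]
Insert -6: 28 > -6 (shift), 20 > -6 (shift), 17 > -6 (shift), 13 > -6 (shift), -5 > -6 (shift), reached front = 5 comparison(s) -> [-6, -5, 13, 17, 20, 28]
Total comparisons: 1 + 2 + 3 + 3 + 5 = 14


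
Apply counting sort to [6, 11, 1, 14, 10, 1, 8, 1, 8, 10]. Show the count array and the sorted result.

Count array: [0, 3, 0, 0, 0, 0, 1, 0, 2, 0, 2, 1, 0, 0, 1]
(count[i] = number of elements equal to i)
Cumulative count: [0, 3, 3, 3, 3, 3, 4, 4, 6, 6, 8, 9, 9, 9, 10]
Sorted: [1, 1, 1, 6, 8, 8, 10, 10, 11, 14]


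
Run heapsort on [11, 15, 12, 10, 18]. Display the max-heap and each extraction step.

Build heap: [18, 15, 12, 10, 11]
Extract 18: [15, 11, 12, 10, 18]
Extract 15: [12, 11, 10, 15, 18]
Extract 12: [11, 10, 12, 15, 18]
Extract 11: [10, 11, 12, 15, 18]


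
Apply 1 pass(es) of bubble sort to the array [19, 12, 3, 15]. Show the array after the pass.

After pass 1: [12, 3, 15, 19] (3 swaps)
Total swaps: 3


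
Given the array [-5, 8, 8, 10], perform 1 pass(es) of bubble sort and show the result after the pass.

After pass 1: [-5, 8, 8, 10] (0 swaps)
Total swaps: 0


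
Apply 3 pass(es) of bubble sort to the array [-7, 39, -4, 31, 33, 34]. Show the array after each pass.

After pass 1: [-7, -4, 31, 33, 34, 39] (4 swaps)
After pass 2: [-7, -4, 31, 33, 34, 39] (0 swaps)
After pass 3: [-7, -4, 31, 33, 34, 39] (0 swaps)
Total swaps: 4


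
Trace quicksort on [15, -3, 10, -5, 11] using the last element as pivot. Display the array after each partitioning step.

Partition 1: pivot=11 at index 3 -> [-3, 10, -5, 11, 15]
Partition 2: pivot=-5 at index 0 -> [-5, 10, -3, 11, 15]
Partition 3: pivot=-3 at index 1 -> [-5, -3, 10, 11, 15]


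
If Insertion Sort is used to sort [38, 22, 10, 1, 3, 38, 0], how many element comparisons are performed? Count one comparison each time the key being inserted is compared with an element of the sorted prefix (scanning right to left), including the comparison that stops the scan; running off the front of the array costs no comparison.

Insert 22: 38 > 22 (shift), reached front = 1 comparison(s) -> [22, 38, 10, 1, 3, 38, 0]
Insert 10: 38 > 10 (shift), 22 > 10 (shift), reached front = 2 comparison(s) -> [10, 22, 38, 1, 3, 38, 0]
Insert 1: 38 > 1 (shift), 22 > 1 (shift), 10 > 1 (shift), reached front = 3 comparison(s) -> [1, 10, 22, 38, 3, 38, 0]
Insert 3: 38 > 3 (shift), 22 > 3 (shift), 10 > 3 (shift), 1 <= 3 (stop) = 4 comparison(s) -> [1, 3, 10, 22, 38, 38, 0]
Insert 38: 38 <= 38 (stop) = 1 comparison(s) -> [1, 3, 10, 22, 38, 38, 0]
Insert 0: 38 > 0 (shift), 38 > 0 (shift), 22 > 0 (shift), 10 > 0 (shift), 3 > 0 (shift), 1 > 0 (shift), reached front = 6 comparison(s) -> [0, 1, 3, 10, 22, 38, 38]
Total comparisons: 1 + 2 + 3 + 4 + 1 + 6 = 17


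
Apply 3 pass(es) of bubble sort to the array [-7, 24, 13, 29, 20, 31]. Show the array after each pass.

After pass 1: [-7, 13, 24, 20, 29, 31] (2 swaps)
After pass 2: [-7, 13, 20, 24, 29, 31] (1 swaps)
After pass 3: [-7, 13, 20, 24, 29, 31] (0 swaps)
Total swaps: 3


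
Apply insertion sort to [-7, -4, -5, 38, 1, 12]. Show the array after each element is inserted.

First element -7 is already 'sorted'
Insert -4: shifted 0 elements -> [-7, -4, -5, 38, 1, 12]
Insert -5: shifted 1 elements -> [-7, -5, -4, 38, 1, 12]
Insert 38: shifted 0 elements -> [-7, -5, -4, 38, 1, 12]
Insert 1: shifted 1 elements -> [-7, -5, -4, 1, 38, 12]
Insert 12: shifted 1 elements -> [-7, -5, -4, 1, 12, 38]


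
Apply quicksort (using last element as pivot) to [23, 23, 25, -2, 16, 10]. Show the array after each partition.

Partition 1: pivot=10 at index 1 -> [-2, 10, 25, 23, 16, 23]
Partition 2: pivot=23 at index 4 -> [-2, 10, 23, 16, 23, 25]
Partition 3: pivot=16 at index 2 -> [-2, 10, 16, 23, 23, 25]


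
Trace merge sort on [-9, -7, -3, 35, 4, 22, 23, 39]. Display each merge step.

Divide and conquer:
  Merge [-9] + [-7] -> [-9, -7]
  Merge [-3] + [35] -> [-3, 35]
  Merge [-9, -7] + [-3, 35] -> [-9, -7, -3, 35]
  Merge [4] + [22] -> [4, 22]
  Merge [23] + [39] -> [23, 39]
  Merge [4, 22] + [23, 39] -> [4, 22, 23, 39]
  Merge [-9, -7, -3, 35] + [4, 22, 23, 39] -> [-9, -7, -3, 4, 22, 23, 35, 39]


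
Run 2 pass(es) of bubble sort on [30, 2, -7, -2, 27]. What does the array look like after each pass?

After pass 1: [2, -7, -2, 27, 30] (4 swaps)
After pass 2: [-7, -2, 2, 27, 30] (2 swaps)
Total swaps: 6


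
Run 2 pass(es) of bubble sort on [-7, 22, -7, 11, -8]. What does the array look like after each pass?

After pass 1: [-7, -7, 11, -8, 22] (3 swaps)
After pass 2: [-7, -7, -8, 11, 22] (1 swaps)
Total swaps: 4


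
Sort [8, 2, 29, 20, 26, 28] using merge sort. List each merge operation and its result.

Divide and conquer:
  Merge [2] + [29] -> [2, 29]
  Merge [8] + [2, 29] -> [2, 8, 29]
  Merge [26] + [28] -> [26, 28]
  Merge [20] + [26, 28] -> [20, 26, 28]
  Merge [2, 8, 29] + [20, 26, 28] -> [2, 8, 20, 26, 28, 29]


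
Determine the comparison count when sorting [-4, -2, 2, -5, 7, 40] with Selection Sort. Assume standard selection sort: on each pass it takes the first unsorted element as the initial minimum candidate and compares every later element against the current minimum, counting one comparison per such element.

Pass 1: scan indices 1..5 for the minimum = 5 comparison(s); min is -5, place at index 0 -> [-5, -2, 2, -4, 7, 40]
Pass 2: scan indices 2..5 for the minimum = 4 comparison(s); min is -4, place at index 1 -> [-5, -4, 2, -2, 7, 40]
Pass 3: scan indices 3..5 for the minimum = 3 comparison(s); min is -2, place at index 2 -> [-5, -4, -2, 2, 7, 40]
Pass 4: scan indices 4..5 for the minimum = 2 comparison(s); min is 2, place at index 3 -> [-5, -4, -2, 2, 7, 40]
Pass 5: scan indices 5..5 for the minimum = 1 comparison(s); min is 7, place at index 4 -> [-5, -4, -2, 2, 7, 40]
Selection sort always scans the whole unsorted suffix, so the count is (n-1) + (n-2) + ... + 1 = n(n-1)/2 = 6*5/2 = 15 regardless of the input order.
Total comparisons: 5 + 4 + 3 + 2 + 1 = 15


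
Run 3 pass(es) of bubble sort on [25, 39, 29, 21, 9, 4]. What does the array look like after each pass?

After pass 1: [25, 29, 21, 9, 4, 39] (4 swaps)
After pass 2: [25, 21, 9, 4, 29, 39] (3 swaps)
After pass 3: [21, 9, 4, 25, 29, 39] (3 swaps)
Total swaps: 10


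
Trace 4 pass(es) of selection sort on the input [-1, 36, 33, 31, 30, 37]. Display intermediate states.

Pass 1: Select minimum -1 at index 0, swap -> [-1, 36, 33, 31, 30, 37]
Pass 2: Select minimum 30 at index 4, swap -> [-1, 30, 33, 31, 36, 37]
Pass 3: Select minimum 31 at index 3, swap -> [-1, 30, 31, 33, 36, 37]
Pass 4: Select minimum 33 at index 3, swap -> [-1, 30, 31, 33, 36, 37]


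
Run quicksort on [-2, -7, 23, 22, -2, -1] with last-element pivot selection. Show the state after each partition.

Partition 1: pivot=-1 at index 3 -> [-2, -7, -2, -1, 23, 22]
Partition 2: pivot=-2 at index 2 -> [-2, -7, -2, -1, 23, 22]
Partition 3: pivot=-7 at index 0 -> [-7, -2, -2, -1, 23, 22]
Partition 4: pivot=22 at index 4 -> [-7, -2, -2, -1, 22, 23]


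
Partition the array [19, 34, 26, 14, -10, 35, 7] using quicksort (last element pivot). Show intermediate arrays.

Partition 1: pivot=7 at index 1 -> [-10, 7, 26, 14, 19, 35, 34]
Partition 2: pivot=34 at index 5 -> [-10, 7, 26, 14, 19, 34, 35]
Partition 3: pivot=19 at index 3 -> [-10, 7, 14, 19, 26, 34, 35]


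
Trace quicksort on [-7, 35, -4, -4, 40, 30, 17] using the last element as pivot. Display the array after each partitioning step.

Partition 1: pivot=17 at index 3 -> [-7, -4, -4, 17, 40, 30, 35]
Partition 2: pivot=-4 at index 2 -> [-7, -4, -4, 17, 40, 30, 35]
Partition 3: pivot=-4 at index 1 -> [-7, -4, -4, 17, 40, 30, 35]
Partition 4: pivot=35 at index 5 -> [-7, -4, -4, 17, 30, 35, 40]


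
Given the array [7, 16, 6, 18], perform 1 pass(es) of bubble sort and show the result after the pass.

After pass 1: [7, 6, 16, 18] (1 swaps)
Total swaps: 1


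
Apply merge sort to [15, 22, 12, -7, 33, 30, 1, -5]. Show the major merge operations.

Divide and conquer:
  Merge [15] + [22] -> [15, 22]
  Merge [12] + [-7] -> [-7, 12]
  Merge [15, 22] + [-7, 12] -> [-7, 12, 15, 22]
  Merge [33] + [30] -> [30, 33]
  Merge [1] + [-5] -> [-5, 1]
  Merge [30, 33] + [-5, 1] -> [-5, 1, 30, 33]
  Merge [-7, 12, 15, 22] + [-5, 1, 30, 33] -> [-7, -5, 1, 12, 15, 22, 30, 33]


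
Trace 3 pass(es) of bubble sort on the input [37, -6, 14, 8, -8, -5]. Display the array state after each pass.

After pass 1: [-6, 14, 8, -8, -5, 37] (5 swaps)
After pass 2: [-6, 8, -8, -5, 14, 37] (3 swaps)
After pass 3: [-6, -8, -5, 8, 14, 37] (2 swaps)
Total swaps: 10


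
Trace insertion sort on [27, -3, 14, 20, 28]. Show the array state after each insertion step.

First element 27 is already 'sorted'
Insert -3: shifted 1 elements -> [-3, 27, 14, 20, 28]
Insert 14: shifted 1 elements -> [-3, 14, 27, 20, 28]
Insert 20: shifted 1 elements -> [-3, 14, 20, 27, 28]
Insert 28: shifted 0 elements -> [-3, 14, 20, 27, 28]


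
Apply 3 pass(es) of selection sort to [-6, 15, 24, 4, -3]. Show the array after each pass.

Pass 1: Select minimum -6 at index 0, swap -> [-6, 15, 24, 4, -3]
Pass 2: Select minimum -3 at index 4, swap -> [-6, -3, 24, 4, 15]
Pass 3: Select minimum 4 at index 3, swap -> [-6, -3, 4, 24, 15]


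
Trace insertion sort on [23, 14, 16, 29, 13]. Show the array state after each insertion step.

First element 23 is already 'sorted'
Insert 14: shifted 1 elements -> [14, 23, 16, 29, 13]
Insert 16: shifted 1 elements -> [14, 16, 23, 29, 13]
Insert 29: shifted 0 elements -> [14, 16, 23, 29, 13]
Insert 13: shifted 4 elements -> [13, 14, 16, 23, 29]


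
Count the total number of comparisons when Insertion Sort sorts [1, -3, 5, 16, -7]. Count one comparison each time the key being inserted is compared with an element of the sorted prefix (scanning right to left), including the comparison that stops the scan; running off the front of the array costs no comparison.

Insert -3: 1 > -3 (shift), reached front = 1 comparison(s) -> [-3, 1, 5, 16, -7]
Insert 5: 1 <= 5 (stop) = 1 comparison(s) -> [-3, 1, 5, 16, -7]
Insert 16: 5 <= 16 (stop) = 1 comparison(s) -> [-3, 1, 5, 16, -7]
Insert -7: 16 > -7 (shift), 5 > -7 (shift), 1 > -7 (shift), -3 > -7 (shift), reached front = 4 comparison(s) -> [-7, -3, 1, 5, 16]
Total comparisons: 1 + 1 + 1 + 4 = 7


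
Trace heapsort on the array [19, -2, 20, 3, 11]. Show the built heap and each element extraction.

Build heap: [20, 11, 19, 3, -2]
Extract 20: [19, 11, -2, 3, 20]
Extract 19: [11, 3, -2, 19, 20]
Extract 11: [3, -2, 11, 19, 20]
Extract 3: [-2, 3, 11, 19, 20]


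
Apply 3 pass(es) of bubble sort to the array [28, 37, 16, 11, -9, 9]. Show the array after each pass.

After pass 1: [28, 16, 11, -9, 9, 37] (4 swaps)
After pass 2: [16, 11, -9, 9, 28, 37] (4 swaps)
After pass 3: [11, -9, 9, 16, 28, 37] (3 swaps)
Total swaps: 11


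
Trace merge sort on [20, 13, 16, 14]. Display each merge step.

Divide and conquer:
  Merge [20] + [13] -> [13, 20]
  Merge [16] + [14] -> [14, 16]
  Merge [13, 20] + [14, 16] -> [13, 14, 16, 20]


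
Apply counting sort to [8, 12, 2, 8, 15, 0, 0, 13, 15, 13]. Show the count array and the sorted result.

Count array: [2, 0, 1, 0, 0, 0, 0, 0, 2, 0, 0, 0, 1, 2, 0, 2]
(count[i] = number of elements equal to i)
Cumulative count: [2, 2, 3, 3, 3, 3, 3, 3, 5, 5, 5, 5, 6, 8, 8, 10]
Sorted: [0, 0, 2, 8, 8, 12, 13, 13, 15, 15]


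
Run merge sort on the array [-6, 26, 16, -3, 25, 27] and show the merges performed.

Divide and conquer:
  Merge [26] + [16] -> [16, 26]
  Merge [-6] + [16, 26] -> [-6, 16, 26]
  Merge [25] + [27] -> [25, 27]
  Merge [-3] + [25, 27] -> [-3, 25, 27]
  Merge [-6, 16, 26] + [-3, 25, 27] -> [-6, -3, 16, 25, 26, 27]


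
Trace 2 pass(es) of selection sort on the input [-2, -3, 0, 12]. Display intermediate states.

Pass 1: Select minimum -3 at index 1, swap -> [-3, -2, 0, 12]
Pass 2: Select minimum -2 at index 1, swap -> [-3, -2, 0, 12]


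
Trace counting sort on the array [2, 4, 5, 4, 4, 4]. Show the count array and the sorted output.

Count array: [0, 0, 1, 0, 4, 1]
(count[i] = number of elements equal to i)
Cumulative count: [0, 0, 1, 1, 5, 6]
Sorted: [2, 4, 4, 4, 4, 5]


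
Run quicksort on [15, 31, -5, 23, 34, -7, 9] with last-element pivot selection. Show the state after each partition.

Partition 1: pivot=9 at index 2 -> [-5, -7, 9, 23, 34, 31, 15]
Partition 2: pivot=-7 at index 0 -> [-7, -5, 9, 23, 34, 31, 15]
Partition 3: pivot=15 at index 3 -> [-7, -5, 9, 15, 34, 31, 23]
Partition 4: pivot=23 at index 4 -> [-7, -5, 9, 15, 23, 31, 34]
Partition 5: pivot=34 at index 6 -> [-7, -5, 9, 15, 23, 31, 34]


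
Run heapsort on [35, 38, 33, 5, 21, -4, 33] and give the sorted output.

Build heap: [38, 35, 33, 5, 21, -4, 33]
Extract 38: [35, 33, 33, 5, 21, -4, 38]
Extract 35: [33, 21, 33, 5, -4, 35, 38]
Extract 33: [33, 21, -4, 5, 33, 35, 38]
Extract 33: [21, 5, -4, 33, 33, 35, 38]
Extract 21: [5, -4, 21, 33, 33, 35, 38]
Extract 5: [-4, 5, 21, 33, 33, 35, 38]


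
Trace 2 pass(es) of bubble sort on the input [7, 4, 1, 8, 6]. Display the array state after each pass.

After pass 1: [4, 1, 7, 6, 8] (3 swaps)
After pass 2: [1, 4, 6, 7, 8] (2 swaps)
Total swaps: 5


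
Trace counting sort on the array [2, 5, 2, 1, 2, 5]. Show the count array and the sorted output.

Count array: [0, 1, 3, 0, 0, 2]
(count[i] = number of elements equal to i)
Cumulative count: [0, 1, 4, 4, 4, 6]
Sorted: [1, 2, 2, 2, 5, 5]


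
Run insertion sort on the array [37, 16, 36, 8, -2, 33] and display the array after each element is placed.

First element 37 is already 'sorted'
Insert 16: shifted 1 elements -> [16, 37, 36, 8, -2, 33]
Insert 36: shifted 1 elements -> [16, 36, 37, 8, -2, 33]
Insert 8: shifted 3 elements -> [8, 16, 36, 37, -2, 33]
Insert -2: shifted 4 elements -> [-2, 8, 16, 36, 37, 33]
Insert 33: shifted 2 elements -> [-2, 8, 16, 33, 36, 37]


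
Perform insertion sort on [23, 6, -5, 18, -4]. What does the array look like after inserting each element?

First element 23 is already 'sorted'
Insert 6: shifted 1 elements -> [6, 23, -5, 18, -4]
Insert -5: shifted 2 elements -> [-5, 6, 23, 18, -4]
Insert 18: shifted 1 elements -> [-5, 6, 18, 23, -4]
Insert -4: shifted 3 elements -> [-5, -4, 6, 18, 23]


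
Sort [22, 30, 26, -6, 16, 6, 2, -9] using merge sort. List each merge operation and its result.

Divide and conquer:
  Merge [22] + [30] -> [22, 30]
  Merge [26] + [-6] -> [-6, 26]
  Merge [22, 30] + [-6, 26] -> [-6, 22, 26, 30]
  Merge [16] + [6] -> [6, 16]
  Merge [2] + [-9] -> [-9, 2]
  Merge [6, 16] + [-9, 2] -> [-9, 2, 6, 16]
  Merge [-6, 22, 26, 30] + [-9, 2, 6, 16] -> [-9, -6, 2, 6, 16, 22, 26, 30]


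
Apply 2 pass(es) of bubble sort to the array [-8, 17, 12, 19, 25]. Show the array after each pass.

After pass 1: [-8, 12, 17, 19, 25] (1 swaps)
After pass 2: [-8, 12, 17, 19, 25] (0 swaps)
Total swaps: 1


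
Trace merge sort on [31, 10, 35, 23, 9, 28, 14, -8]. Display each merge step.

Divide and conquer:
  Merge [31] + [10] -> [10, 31]
  Merge [35] + [23] -> [23, 35]
  Merge [10, 31] + [23, 35] -> [10, 23, 31, 35]
  Merge [9] + [28] -> [9, 28]
  Merge [14] + [-8] -> [-8, 14]
  Merge [9, 28] + [-8, 14] -> [-8, 9, 14, 28]
  Merge [10, 23, 31, 35] + [-8, 9, 14, 28] -> [-8, 9, 10, 14, 23, 28, 31, 35]


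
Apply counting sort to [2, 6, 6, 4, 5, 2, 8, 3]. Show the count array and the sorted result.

Count array: [0, 0, 2, 1, 1, 1, 2, 0, 1]
(count[i] = number of elements equal to i)
Cumulative count: [0, 0, 2, 3, 4, 5, 7, 7, 8]
Sorted: [2, 2, 3, 4, 5, 6, 6, 8]


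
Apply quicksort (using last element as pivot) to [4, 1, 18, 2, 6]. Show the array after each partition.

Partition 1: pivot=6 at index 3 -> [4, 1, 2, 6, 18]
Partition 2: pivot=2 at index 1 -> [1, 2, 4, 6, 18]


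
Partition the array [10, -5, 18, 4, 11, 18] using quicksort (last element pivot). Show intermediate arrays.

Partition 1: pivot=18 at index 5 -> [10, -5, 18, 4, 11, 18]
Partition 2: pivot=11 at index 3 -> [10, -5, 4, 11, 18, 18]
Partition 3: pivot=4 at index 1 -> [-5, 4, 10, 11, 18, 18]


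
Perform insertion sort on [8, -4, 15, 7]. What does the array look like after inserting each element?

First element 8 is already 'sorted'
Insert -4: shifted 1 elements -> [-4, 8, 15, 7]
Insert 15: shifted 0 elements -> [-4, 8, 15, 7]
Insert 7: shifted 2 elements -> [-4, 7, 8, 15]
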